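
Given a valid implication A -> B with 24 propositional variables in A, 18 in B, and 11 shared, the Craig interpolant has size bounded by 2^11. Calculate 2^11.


Shared atoms = 11
Craig interpolant size bound = 2^11
= 2048

2048


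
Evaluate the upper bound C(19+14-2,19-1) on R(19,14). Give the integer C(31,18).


R(19,14) <= C(19+14-2, 19-1) = C(31, 18)
C(31, 18) = 31! / (18! * 13!)
= 206253075

206253075


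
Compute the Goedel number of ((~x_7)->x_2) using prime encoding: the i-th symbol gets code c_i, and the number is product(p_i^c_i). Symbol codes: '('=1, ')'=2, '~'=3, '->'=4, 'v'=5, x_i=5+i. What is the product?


Formula: ((~x_7)->x_2)
Symbol codes: [1, 1, 3, 12, 2, 4, 7, 2]
Primes: [2, 3, 5, 7, 11, 13, 17, 19]
p_1^1 = 2^1 = 2
p_2^1 = 3^1 = 3
p_3^3 = 5^3 = 125
p_4^12 = 7^12 = 13841287201
p_5^2 = 11^2 = 121
p_6^4 = 13^4 = 28561
p_7^7 = 17^7 = 410338673
p_8^2 = 19^2 = 361
Product = 5314301313428394027313968144750

5314301313428394027313968144750


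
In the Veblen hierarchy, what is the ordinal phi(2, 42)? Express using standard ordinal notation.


phi(2, 42):
phi(2, beta) = zeta_beta (the beta-th zeta number, fixed point of epsilon).
phi(2, 42) = zeta_42

zeta_42


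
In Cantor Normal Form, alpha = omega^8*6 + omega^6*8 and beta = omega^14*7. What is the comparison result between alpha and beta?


Compare term by term from highest exponent:
alpha = omega^8*6 + omega^6*8
beta = omega^14*7
Term 1: alpha has omega^8*6, beta has omega^14*7
Term 2: alpha has omega^6*8, beta has omega^0*0
Result: alpha < beta

alpha < beta


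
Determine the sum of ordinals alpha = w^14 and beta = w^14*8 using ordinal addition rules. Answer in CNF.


Ordinal addition w^14 + w^14*8:
Both terms have the same exponent 14.
w^e*c + w^e*d = w^e*(c+d).
Result = w^14*(1+8) = w^14*9

w^14*9


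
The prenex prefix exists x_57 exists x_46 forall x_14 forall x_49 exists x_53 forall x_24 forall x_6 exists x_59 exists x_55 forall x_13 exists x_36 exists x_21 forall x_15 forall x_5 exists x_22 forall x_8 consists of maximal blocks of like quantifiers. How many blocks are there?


Alternations = 9.
Blocks = alternations + 1 = 10

10


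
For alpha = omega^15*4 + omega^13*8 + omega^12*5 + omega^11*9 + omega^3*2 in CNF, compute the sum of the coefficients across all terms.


CNF: omega^15*4 + omega^13*8 + omega^12*5 + omega^11*9 + omega^3*2
Coefficients: 4 + 8 + 5 + 9 + 2 = 28

28


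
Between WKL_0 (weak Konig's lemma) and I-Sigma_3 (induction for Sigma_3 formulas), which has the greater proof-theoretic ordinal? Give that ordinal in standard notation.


Proof-theoretic ordinal of WKL_0 (weak Konig's lemma): omega^omega
Proof-theoretic ordinal of I-Sigma_3 (induction for Sigma_3 formulas): omega^(omega^(omega^omega))
Comparing: omega^omega < omega^(omega^(omega^omega)).
The larger ordinal is omega^(omega^(omega^omega)) (from I-Sigma_3 (induction for Sigma_3 formulas)).

omega^(omega^(omega^omega))


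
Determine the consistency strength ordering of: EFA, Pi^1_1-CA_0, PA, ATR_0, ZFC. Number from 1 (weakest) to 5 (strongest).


Ordering by consistency strength:
1. EFA
2. PA
3. ATR_0
4. Pi^1_1-CA_0
5. ZFC


EFA=1, Pi^1_1-CA_0=4, PA=2, ATR_0=3, ZFC=5


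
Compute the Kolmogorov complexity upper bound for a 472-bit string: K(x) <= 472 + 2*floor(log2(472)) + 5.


floor(log2(472)) = 8
2 * 8 = 16
K(x) <= 472 + 16 + 5 = 493

493


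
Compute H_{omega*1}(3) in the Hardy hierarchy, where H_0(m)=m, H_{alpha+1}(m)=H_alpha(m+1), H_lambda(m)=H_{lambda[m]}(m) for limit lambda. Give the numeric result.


H_{omega*1}(3):
For the Hardy hierarchy, H_{omega*k}(n) = 2^k * n.
2^1 = 2.
2 * 3 = 6

6


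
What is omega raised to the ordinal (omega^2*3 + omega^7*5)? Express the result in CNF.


omega^(omega^2*3 + omega^7*5):
In ordinal addition a term is absorbed by a following term of strictly larger exponent: 2 < 7, so omega^2*3 + omega^7*5 = omega^7*5.
omega raised to a CNF ordinal is a single CNF term: Result = omega^(omega^7*5)

omega^(omega^7*5)


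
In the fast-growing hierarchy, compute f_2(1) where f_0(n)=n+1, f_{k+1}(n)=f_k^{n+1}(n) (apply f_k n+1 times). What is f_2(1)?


f_2(1) = f_1^2(1)
f_1(m) = 2m + 1.
Iterating: f_1^k(n) = 2^k*(n+1) - 1.
f_2(1) = 2^2*(1+1) - 1 = 4*2 - 1 = 7

7


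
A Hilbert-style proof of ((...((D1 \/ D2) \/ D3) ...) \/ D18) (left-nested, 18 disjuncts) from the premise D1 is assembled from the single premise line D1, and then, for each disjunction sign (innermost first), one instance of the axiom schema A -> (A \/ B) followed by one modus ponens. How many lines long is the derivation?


Building the left-nested 18-ary disjunction from D1:
- 1 premise line (D1)
- 18 disjuncts means 17 disjunction signs; each needs 1 axiom instance + 1 MP = 2 lines: 2 * 17 = 34
Total = 1 + 34 = 35 lines.

35


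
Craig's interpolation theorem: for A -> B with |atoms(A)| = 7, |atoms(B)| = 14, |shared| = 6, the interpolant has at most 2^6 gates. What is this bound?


Shared atoms = 6
Craig interpolant size bound = 2^6
= 64

64


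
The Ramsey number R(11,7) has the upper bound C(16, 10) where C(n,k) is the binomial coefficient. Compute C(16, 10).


R(11,7) <= C(11+7-2, 11-1) = C(16, 10)
C(16, 10) = 16! / (10! * 6!)
= 8008

8008


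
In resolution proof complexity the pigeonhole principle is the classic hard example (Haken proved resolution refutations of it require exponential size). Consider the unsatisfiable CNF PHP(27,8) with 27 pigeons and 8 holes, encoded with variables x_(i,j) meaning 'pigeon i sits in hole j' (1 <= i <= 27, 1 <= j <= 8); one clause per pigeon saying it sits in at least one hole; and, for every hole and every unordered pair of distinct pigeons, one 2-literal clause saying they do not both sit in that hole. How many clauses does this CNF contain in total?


PHP(27,8): 27 pigeons, 8 holes, 27*8 = 216 variables.
- pigeon clauses: one per pigeon -> 27 clauses
- hole clauses: 8 holes * C(27,2) = 8 * 351 -> 2808 clauses
Total clauses = 27 + 2808 = 2835

2835


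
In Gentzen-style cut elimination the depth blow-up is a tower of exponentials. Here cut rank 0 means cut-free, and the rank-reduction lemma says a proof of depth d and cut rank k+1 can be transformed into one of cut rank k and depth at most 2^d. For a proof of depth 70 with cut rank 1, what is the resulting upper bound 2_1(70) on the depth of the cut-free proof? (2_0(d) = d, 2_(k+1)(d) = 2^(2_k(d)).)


Each rank reduction sends depth d to at most 2^d; cut rank r needs r reductions.
2_0(70) = 70
2_1(70) = 2^70 = 1180591620717411303424
Cut-free depth bound = 1180591620717411303424

1180591620717411303424


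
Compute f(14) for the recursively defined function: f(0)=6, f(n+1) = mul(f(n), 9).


f(0) = 6
f(1) = mul(f(0), 9) = mul(6, 9) = 54
f(2) = mul(f(1), 9) = mul(54, 9) = 486
f(3) = mul(f(2), 9) = mul(486, 9) = 4374
f(4) = mul(f(3), 9) = mul(4374, 9) = 39366
f(5) = mul(f(4), 9) = mul(39366, 9) = 354294
f(6) = mul(f(5), 9) = mul(354294, 9) = 3188646
f(7) = mul(f(6), 9) = mul(3188646, 9) = 28697814
f(8) = mul(f(7), 9) = mul(28697814, 9) = 258280326
f(9) = mul(f(8), 9) = mul(258280326, 9) = 2324522934
f(10) = mul(f(9), 9) = mul(2324522934, 9) = 20920706406
f(11) = mul(f(10), 9) = mul(20920706406, 9) = 188286357654
f(12) = mul(f(11), 9) = mul(188286357654, 9) = 1694577218886
f(13) = mul(f(12), 9) = mul(1694577218886, 9) = 15251194969974
f(14) = mul(f(13), 9) = mul(15251194969974, 9) = 137260754729766


137260754729766


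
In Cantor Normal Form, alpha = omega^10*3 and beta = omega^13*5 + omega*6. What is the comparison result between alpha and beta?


Compare term by term from highest exponent:
alpha = omega^10*3
beta = omega^13*5 + omega*6
Term 1: alpha has omega^10*3, beta has omega^13*5
Term 2: alpha has omega^0*0, beta has omega^1*6
Result: alpha < beta

alpha < beta


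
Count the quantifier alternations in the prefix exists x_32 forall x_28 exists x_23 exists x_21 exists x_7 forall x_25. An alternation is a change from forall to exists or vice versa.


Walk the prefix and count type changes:
  position 1: exists -> forall <-- alternation
  position 2: forall -> exists <-- alternation
  position 3: exists -> exists
  position 4: exists -> exists
  position 5: exists -> forall <-- alternation
Total alternations = 3

3


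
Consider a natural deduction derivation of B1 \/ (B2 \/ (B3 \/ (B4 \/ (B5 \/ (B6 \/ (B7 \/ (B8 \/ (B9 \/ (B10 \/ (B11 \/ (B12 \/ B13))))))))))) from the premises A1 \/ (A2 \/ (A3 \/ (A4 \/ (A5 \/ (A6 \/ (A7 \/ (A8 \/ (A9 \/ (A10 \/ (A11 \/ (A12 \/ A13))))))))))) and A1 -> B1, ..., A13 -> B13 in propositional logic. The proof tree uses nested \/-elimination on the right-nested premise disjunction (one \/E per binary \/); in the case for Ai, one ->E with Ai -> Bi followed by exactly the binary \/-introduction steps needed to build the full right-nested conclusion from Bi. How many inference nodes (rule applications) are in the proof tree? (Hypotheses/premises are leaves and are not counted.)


Constructive dilemma with 13 branches, all disjunctions right-nested:
- \/E: the premise has 12 binary \/, each eliminated once: 12 nodes.
- ->E: one per case (Ai with Ai -> Bi gives Bi): 13 nodes.
- \/I: in case i < n, Bi needs 1 step to form Bi \/ (B(i+1) \/ ...) and then i-1 steps to prepend B(i-1), ..., B1, i.e. i steps; in case i = n, B13 needs 12 prepend steps.
  \/I total = (1 + 2 + ... + 12) + 12 = 78 + 12 = 90 nodes.
Total = 12 + 13 + 90 = 115

115


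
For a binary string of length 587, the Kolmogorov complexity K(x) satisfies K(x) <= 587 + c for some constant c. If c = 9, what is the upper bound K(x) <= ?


K(x) <= |x| + c = 587 + 9 = 596

596


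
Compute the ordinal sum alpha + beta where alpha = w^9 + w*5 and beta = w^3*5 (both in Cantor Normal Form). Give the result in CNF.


Ordinal addition (w^9 + w*5) + w^3*5:
alpha's leading term has exponent 9 > beta's exponent 3, so it survives.
alpha's tail term has exponent 1 < beta's exponent 3, so it is absorbed by beta.
In ordinal addition, any term followed by a strictly larger-exponent term is absorbed.
Result = w^9 + w^3*5

w^9 + w^3*5


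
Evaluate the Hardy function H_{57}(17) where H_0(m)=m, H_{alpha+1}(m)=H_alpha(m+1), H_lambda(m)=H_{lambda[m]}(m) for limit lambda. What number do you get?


H_57(17):
For finite ordinals k, H_k(n) = n + k (each successor step adds 1).
H_57(17) = 17 + 57 = 74

74


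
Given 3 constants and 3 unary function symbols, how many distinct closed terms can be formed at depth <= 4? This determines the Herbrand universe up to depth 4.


Herbrand terms by depth:
Depth 0: 3 constants
Depth 1: 9 new terms (running total: 12)
Depth 2: 27 new terms (running total: 39)
Depth 3: 81 new terms (running total: 120)
Depth 4: 243 new terms (running total: 363)
Total distinct ground terms = 363

363


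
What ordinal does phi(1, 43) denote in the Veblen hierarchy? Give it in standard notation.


phi(1, 43):
phi(1, beta) = epsilon_beta (the beta-th epsilon number).
phi(1, 43) = epsilon_43

epsilon_43


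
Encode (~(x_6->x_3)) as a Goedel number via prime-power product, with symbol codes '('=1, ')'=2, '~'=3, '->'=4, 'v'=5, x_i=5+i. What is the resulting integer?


Formula: (~(x_6->x_3))
Symbol codes: [1, 3, 1, 11, 4, 8, 2, 2]
Primes: [2, 3, 5, 7, 11, 13, 17, 19]
p_1^1 = 2^1 = 2
p_2^3 = 3^3 = 27
p_3^1 = 5^1 = 5
p_4^11 = 7^11 = 1977326743
p_5^4 = 11^4 = 14641
p_6^8 = 13^8 = 815730721
p_7^2 = 17^2 = 289
p_8^2 = 19^2 = 361
Product = 665219249689712559647386671090

665219249689712559647386671090


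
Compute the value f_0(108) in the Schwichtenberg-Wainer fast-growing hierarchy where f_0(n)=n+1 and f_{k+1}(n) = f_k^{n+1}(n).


f_0(108) = 108 + 1 = 109

109


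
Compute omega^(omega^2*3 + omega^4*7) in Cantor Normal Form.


omega^(omega^2*3 + omega^4*7):
In ordinal addition a term is absorbed by a following term of strictly larger exponent: 2 < 4, so omega^2*3 + omega^4*7 = omega^4*7.
omega raised to a CNF ordinal is a single CNF term: Result = omega^(omega^4*7)

omega^(omega^4*7)


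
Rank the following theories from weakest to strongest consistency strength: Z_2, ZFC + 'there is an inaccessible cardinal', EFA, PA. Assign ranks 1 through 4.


Ordering by consistency strength:
1. EFA
2. PA
3. Z_2
4. ZFC + 'there is an inaccessible cardinal'


Z_2=3, ZFC + 'there is an inaccessible cardinal'=4, EFA=1, PA=2


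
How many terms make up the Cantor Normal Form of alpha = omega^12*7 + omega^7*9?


CNF: omega^12*7 + omega^7*9
Count the summands separated by '+':
  term 1: omega^12*7
  term 2: omega^7*9
Total terms = 2

2


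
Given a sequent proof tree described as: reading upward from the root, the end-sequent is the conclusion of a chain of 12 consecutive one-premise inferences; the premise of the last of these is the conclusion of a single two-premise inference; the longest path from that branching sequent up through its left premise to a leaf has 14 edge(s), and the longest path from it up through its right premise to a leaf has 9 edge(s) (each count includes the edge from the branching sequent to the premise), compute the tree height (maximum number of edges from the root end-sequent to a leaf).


Longest path through the left premise: 14 edges (measured from the branching sequent)
Longest path through the right premise: 9 edges
Height of the subtree rooted at the branching sequent: max(14, 9) = 14
The branching sequent sits 12 edges above the root (the chain of one-premise inferences), so height = 14 + 12 = 26

26


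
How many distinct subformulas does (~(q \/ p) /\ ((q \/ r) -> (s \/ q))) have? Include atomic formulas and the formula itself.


Formula: (~(q \/ p) /\ ((q \/ r) -> (s \/ q)))
Subformulas found:
  1. q
  2. s
  3. r
  4. p
  5. (q \/ p)
  6. (s \/ q)
  7. (q \/ r)
  8. ~(q \/ p)
  9. ((q \/ r) -> (s \/ q))
  10. (~(q \/ p) /\ ((q \/ r) -> (s \/ q)))
Total distinct subformulas = 10

10


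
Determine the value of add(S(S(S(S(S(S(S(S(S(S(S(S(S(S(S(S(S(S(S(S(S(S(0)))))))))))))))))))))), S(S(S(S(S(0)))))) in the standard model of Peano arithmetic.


add(S^22(0), S^5(0)):
S^22(0) = 22
S^5(0) = 5
22 + 5 = 27

27


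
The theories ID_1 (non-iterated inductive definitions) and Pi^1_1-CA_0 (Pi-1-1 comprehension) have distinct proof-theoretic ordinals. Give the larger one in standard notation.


Proof-theoretic ordinal of ID_1 (non-iterated inductive definitions): psi_0(epsilon_{Omega+1})
Proof-theoretic ordinal of Pi^1_1-CA_0 (Pi-1-1 comprehension): psi_0(Omega_omega)
Comparing: psi_0(epsilon_{Omega+1}) < psi_0(Omega_omega).
The larger ordinal is psi_0(Omega_omega) (from Pi^1_1-CA_0 (Pi-1-1 comprehension)).

psi_0(Omega_omega)


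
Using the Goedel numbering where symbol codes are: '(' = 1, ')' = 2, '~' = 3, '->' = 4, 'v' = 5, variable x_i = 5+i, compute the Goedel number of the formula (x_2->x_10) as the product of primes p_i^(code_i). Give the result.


Formula: (x_2->x_10)
Symbol codes: [1, 7, 4, 15, 2]
Primes: [2, 3, 5, 7, 11]
p_1^1 = 2^1 = 2
p_2^7 = 3^7 = 2187
p_3^4 = 5^4 = 625
p_4^15 = 7^15 = 4747561509943
p_5^2 = 11^2 = 121
Product = 1570416199614607826250

1570416199614607826250


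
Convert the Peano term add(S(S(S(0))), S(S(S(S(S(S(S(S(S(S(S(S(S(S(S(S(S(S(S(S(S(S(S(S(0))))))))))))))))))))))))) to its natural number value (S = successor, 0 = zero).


add(S^3(0), S^24(0)):
S^3(0) = 3
S^24(0) = 24
3 + 24 = 27

27


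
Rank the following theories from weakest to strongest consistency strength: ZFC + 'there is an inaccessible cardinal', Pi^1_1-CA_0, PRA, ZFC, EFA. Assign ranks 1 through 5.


Ordering by consistency strength:
1. EFA
2. PRA
3. Pi^1_1-CA_0
4. ZFC
5. ZFC + 'there is an inaccessible cardinal'


ZFC + 'there is an inaccessible cardinal'=5, Pi^1_1-CA_0=3, PRA=2, ZFC=4, EFA=1


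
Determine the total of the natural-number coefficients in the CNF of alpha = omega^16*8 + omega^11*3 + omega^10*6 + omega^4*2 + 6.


CNF: omega^16*8 + omega^11*3 + omega^10*6 + omega^4*2 + 6
Coefficients: 8 + 3 + 6 + 2 + 6 = 25

25


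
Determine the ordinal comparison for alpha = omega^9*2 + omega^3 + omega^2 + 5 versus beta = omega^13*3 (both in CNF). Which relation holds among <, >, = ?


Compare term by term from highest exponent:
alpha = omega^9*2 + omega^3 + omega^2 + 5
beta = omega^13*3
Term 1: alpha has omega^9*2, beta has omega^13*3
Term 2: alpha has omega^3*1, beta has omega^0*0
Term 3: alpha has omega^2*1, beta has omega^0*0
Term 4: alpha has omega^0*5, beta has omega^0*0
Result: alpha < beta

alpha < beta


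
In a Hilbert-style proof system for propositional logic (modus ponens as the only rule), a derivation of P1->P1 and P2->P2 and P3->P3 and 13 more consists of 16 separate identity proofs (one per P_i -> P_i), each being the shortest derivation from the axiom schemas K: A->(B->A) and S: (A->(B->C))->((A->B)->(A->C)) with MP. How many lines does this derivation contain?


The shortest proof of A->A from K and S in the Hilbert calculus has exactly 5 lines:
(1) K instance A->((A->A)->A), (2) S instance, (3) MP on 1,2, (4) K instance A->(A->A), (5) MP on 3,4.
For 16 independent identities: 16 * 5 = 80 lines total.

80


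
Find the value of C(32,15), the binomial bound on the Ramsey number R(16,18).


R(16,18) <= C(16+18-2, 16-1) = C(32, 15)
C(32, 15) = 32! / (15! * 17!)
= 565722720

565722720


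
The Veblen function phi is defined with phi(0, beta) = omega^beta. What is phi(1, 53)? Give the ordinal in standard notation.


phi(1, 53):
phi(1, beta) = epsilon_beta (the beta-th epsilon number).
phi(1, 53) = epsilon_53

epsilon_53


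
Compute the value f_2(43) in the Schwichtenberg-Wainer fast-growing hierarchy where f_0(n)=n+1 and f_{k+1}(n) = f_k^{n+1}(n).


f_2(43) = f_1^44(43)
f_1(m) = 2m + 1.
Iterating: f_1^k(n) = 2^k*(n+1) - 1.
f_2(43) = 2^44*(43+1) - 1 = 17592186044416*44 - 1 = 774056185954303

774056185954303


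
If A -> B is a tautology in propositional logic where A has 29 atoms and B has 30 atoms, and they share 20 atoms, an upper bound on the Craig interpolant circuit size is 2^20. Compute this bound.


Shared atoms = 20
Craig interpolant size bound = 2^20
= 1048576

1048576


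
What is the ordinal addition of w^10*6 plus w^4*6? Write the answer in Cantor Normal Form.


Ordinal addition w^10*6 + w^4*6:
Leading exponent of alpha (10) > leading exponent of beta (4).
Since alpha's term has higher exponent than beta's leading term,
the sum is simply alpha followed by beta.
Result = w^10*6 + w^4*6

w^10*6 + w^4*6


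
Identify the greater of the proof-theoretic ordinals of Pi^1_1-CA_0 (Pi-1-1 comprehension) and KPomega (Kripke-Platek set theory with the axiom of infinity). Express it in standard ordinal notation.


Proof-theoretic ordinal of Pi^1_1-CA_0 (Pi-1-1 comprehension): psi_0(Omega_omega)
Proof-theoretic ordinal of KPomega (Kripke-Platek set theory with the axiom of infinity): psi_0(epsilon_{Omega+1})
Comparing: psi_0(epsilon_{Omega+1}) < psi_0(Omega_omega).
The larger ordinal is psi_0(Omega_omega) (from Pi^1_1-CA_0 (Pi-1-1 comprehension)).

psi_0(Omega_omega)


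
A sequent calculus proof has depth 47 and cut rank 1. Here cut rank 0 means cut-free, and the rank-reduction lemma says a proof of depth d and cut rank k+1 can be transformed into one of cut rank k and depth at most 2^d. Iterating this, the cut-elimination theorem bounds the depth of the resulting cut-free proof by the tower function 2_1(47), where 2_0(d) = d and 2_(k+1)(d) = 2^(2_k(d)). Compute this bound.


Each rank reduction sends depth d to at most 2^d; cut rank r needs r reductions.
2_0(47) = 47
2_1(47) = 2^47 = 140737488355328
Cut-free depth bound = 140737488355328

140737488355328


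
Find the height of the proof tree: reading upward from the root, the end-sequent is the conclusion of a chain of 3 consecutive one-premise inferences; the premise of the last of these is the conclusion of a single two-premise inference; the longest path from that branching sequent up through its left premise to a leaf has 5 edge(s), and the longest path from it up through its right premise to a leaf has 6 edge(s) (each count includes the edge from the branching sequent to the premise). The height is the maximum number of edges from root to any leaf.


Longest path through the left premise: 5 edges (measured from the branching sequent)
Longest path through the right premise: 6 edges
Height of the subtree rooted at the branching sequent: max(5, 6) = 6
The branching sequent sits 3 edges above the root (the chain of one-premise inferences), so height = 6 + 3 = 9

9


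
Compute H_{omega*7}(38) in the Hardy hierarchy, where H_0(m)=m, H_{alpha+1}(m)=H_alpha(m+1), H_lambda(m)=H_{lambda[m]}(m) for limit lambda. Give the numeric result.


H_{omega*7}(38):
For the Hardy hierarchy, H_{omega*k}(n) = 2^k * n.
2^7 = 128.
128 * 38 = 4864

4864


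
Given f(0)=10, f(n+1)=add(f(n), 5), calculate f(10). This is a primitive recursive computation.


f(0) = 10
f(1) = add(f(0), 5) = add(10, 5) = 15
f(2) = add(f(1), 5) = add(15, 5) = 20
f(3) = add(f(2), 5) = add(20, 5) = 25
f(4) = add(f(3), 5) = add(25, 5) = 30
f(5) = add(f(4), 5) = add(30, 5) = 35
f(6) = add(f(5), 5) = add(35, 5) = 40
f(7) = add(f(6), 5) = add(40, 5) = 45
f(8) = add(f(7), 5) = add(45, 5) = 50
f(9) = add(f(8), 5) = add(50, 5) = 55
f(10) = add(f(9), 5) = add(55, 5) = 60


60


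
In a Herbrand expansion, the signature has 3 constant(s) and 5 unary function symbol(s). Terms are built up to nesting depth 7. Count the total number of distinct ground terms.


Herbrand terms by depth:
Depth 0: 3 constants
Depth 1: 15 new terms (running total: 18)
Depth 2: 75 new terms (running total: 93)
Depth 3: 375 new terms (running total: 468)
Depth 4: 1875 new terms (running total: 2343)
Depth 5: 9375 new terms (running total: 11718)
Depth 6: 46875 new terms (running total: 58593)
Depth 7: 234375 new terms (running total: 292968)
Total distinct ground terms = 292968

292968


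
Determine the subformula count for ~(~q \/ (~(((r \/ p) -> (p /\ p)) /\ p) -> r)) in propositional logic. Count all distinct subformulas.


Formula: ~(~q \/ (~(((r \/ p) -> (p /\ p)) /\ p) -> r))
Subformulas found:
  1. q
  2. r
  3. p
  4. ~q
  5. (p /\ p)
  6. (r \/ p)
  7. ((r \/ p) -> (p /\ p))
  8. (((r \/ p) -> (p /\ p)) /\ p)
  9. ~(((r \/ p) -> (p /\ p)) /\ p)
  10. (~(((r \/ p) -> (p /\ p)) /\ p) -> r)
  11. (~q \/ (~(((r \/ p) -> (p /\ p)) /\ p) -> r))
  12. ~(~q \/ (~(((r \/ p) -> (p /\ p)) /\ p) -> r))
Total distinct subformulas = 12

12


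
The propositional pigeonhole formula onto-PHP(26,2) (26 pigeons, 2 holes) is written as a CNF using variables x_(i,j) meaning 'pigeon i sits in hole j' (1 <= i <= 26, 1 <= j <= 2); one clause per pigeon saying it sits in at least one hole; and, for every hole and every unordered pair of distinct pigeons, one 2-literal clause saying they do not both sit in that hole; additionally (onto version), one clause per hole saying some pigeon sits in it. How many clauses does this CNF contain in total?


onto-PHP(26,2): 26 pigeons, 2 holes, 26*2 = 52 variables.
- pigeon clauses: one per pigeon -> 26 clauses
- hole clauses: 2 holes * C(26,2) = 2 * 325 -> 650 clauses
- onto clauses: one per hole -> 2 clauses
Total clauses = 26 + 650 + 2 = 678

678


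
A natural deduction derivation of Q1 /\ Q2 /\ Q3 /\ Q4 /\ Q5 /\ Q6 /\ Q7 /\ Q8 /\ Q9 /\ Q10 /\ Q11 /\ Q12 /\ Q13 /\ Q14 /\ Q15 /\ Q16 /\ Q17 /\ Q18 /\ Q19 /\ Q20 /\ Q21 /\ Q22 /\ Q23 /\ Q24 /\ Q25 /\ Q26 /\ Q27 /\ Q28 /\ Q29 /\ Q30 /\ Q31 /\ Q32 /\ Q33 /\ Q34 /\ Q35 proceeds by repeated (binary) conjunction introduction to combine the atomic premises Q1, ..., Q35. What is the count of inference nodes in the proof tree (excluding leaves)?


The target conjunction has 35 conjuncts, i.e. 34 binary /\ connectives.
Each conjunction-intro joins two pieces, so 35 atoms require 35-1 = 34 applications.
Total inference nodes = 34

34


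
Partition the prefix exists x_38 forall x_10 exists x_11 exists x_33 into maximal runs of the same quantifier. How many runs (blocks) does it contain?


Alternations = 2.
Blocks = alternations + 1 = 3

3


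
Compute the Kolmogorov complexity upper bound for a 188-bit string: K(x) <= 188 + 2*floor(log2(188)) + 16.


floor(log2(188)) = 7
2 * 7 = 14
K(x) <= 188 + 14 + 16 = 218

218


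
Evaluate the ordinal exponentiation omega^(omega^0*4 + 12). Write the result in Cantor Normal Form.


omega^(omega^0*4 + 12):
omega^0 = 1, so the exponent is 4 + 12 = 16 (finite ordinal addition).
Result = omega^16, already a single CNF term.

omega^16


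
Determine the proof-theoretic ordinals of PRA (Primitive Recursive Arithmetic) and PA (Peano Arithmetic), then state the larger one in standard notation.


Proof-theoretic ordinal of PRA (Primitive Recursive Arithmetic): omega^omega
Proof-theoretic ordinal of PA (Peano Arithmetic): epsilon_0
Comparing: omega^omega < epsilon_0.
The larger ordinal is epsilon_0 (from PA (Peano Arithmetic)).

epsilon_0


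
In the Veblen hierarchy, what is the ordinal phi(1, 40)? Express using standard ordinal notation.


phi(1, 40):
phi(1, beta) = epsilon_beta (the beta-th epsilon number).
phi(1, 40) = epsilon_40

epsilon_40


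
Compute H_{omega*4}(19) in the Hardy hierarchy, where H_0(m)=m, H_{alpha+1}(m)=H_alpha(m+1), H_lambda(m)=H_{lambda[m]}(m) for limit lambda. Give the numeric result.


H_{omega*4}(19):
For the Hardy hierarchy, H_{omega*k}(n) = 2^k * n.
2^4 = 16.
16 * 19 = 304

304


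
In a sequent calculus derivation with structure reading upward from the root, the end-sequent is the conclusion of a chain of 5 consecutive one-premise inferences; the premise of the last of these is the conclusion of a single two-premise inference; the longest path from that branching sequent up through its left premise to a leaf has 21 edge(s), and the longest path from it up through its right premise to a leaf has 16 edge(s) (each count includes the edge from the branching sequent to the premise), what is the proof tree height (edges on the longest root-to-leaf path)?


Longest path through the left premise: 21 edges (measured from the branching sequent)
Longest path through the right premise: 16 edges
Height of the subtree rooted at the branching sequent: max(21, 16) = 21
The branching sequent sits 5 edges above the root (the chain of one-premise inferences), so height = 21 + 5 = 26

26


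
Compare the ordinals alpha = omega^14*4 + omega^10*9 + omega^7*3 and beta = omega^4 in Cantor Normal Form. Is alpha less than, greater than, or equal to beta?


Compare term by term from highest exponent:
alpha = omega^14*4 + omega^10*9 + omega^7*3
beta = omega^4
Term 1: alpha has omega^14*4, beta has omega^4*1
Term 2: alpha has omega^10*9, beta has omega^0*0
Term 3: alpha has omega^7*3, beta has omega^0*0
Result: alpha > beta

alpha > beta


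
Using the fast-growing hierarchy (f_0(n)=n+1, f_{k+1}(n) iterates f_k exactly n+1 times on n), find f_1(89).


f_1(89) = f_0^90(89)
f_0 adds 1 each time, applied 90 times.
f_1(89) = 89 + 90 = 179

179


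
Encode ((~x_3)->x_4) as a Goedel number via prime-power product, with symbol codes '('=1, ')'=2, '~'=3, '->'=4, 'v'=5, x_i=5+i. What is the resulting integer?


Formula: ((~x_3)->x_4)
Symbol codes: [1, 1, 3, 8, 2, 4, 9, 2]
Primes: [2, 3, 5, 7, 11, 13, 17, 19]
p_1^1 = 2^1 = 2
p_2^1 = 3^1 = 3
p_3^3 = 5^3 = 125
p_4^8 = 7^8 = 5764801
p_5^2 = 11^2 = 121
p_6^4 = 13^4 = 28561
p_7^9 = 17^9 = 118587876497
p_8^2 = 19^2 = 361
Product = 639663923190673000372235232750

639663923190673000372235232750


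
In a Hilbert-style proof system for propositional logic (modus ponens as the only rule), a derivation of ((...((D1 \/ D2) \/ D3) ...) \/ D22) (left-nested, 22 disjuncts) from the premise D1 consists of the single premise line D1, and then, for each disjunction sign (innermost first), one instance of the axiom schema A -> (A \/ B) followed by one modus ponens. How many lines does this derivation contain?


Building the left-nested 22-ary disjunction from D1:
- 1 premise line (D1)
- 22 disjuncts means 21 disjunction signs; each needs 1 axiom instance + 1 MP = 2 lines: 2 * 21 = 42
Total = 1 + 42 = 43 lines.

43


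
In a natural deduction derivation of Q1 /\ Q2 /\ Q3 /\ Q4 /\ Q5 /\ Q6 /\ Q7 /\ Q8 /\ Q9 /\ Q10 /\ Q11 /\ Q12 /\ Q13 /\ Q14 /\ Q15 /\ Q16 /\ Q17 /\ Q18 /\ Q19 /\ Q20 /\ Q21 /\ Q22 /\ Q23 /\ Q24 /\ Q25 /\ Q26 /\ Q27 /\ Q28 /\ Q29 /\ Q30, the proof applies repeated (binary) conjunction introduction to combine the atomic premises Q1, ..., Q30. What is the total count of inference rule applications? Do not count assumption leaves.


The target conjunction has 30 conjuncts, i.e. 29 binary /\ connectives.
Each conjunction-intro joins two pieces, so 30 atoms require 30-1 = 29 applications.
Total inference nodes = 29

29


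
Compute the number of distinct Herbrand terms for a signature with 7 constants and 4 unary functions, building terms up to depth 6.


Herbrand terms by depth:
Depth 0: 7 constants
Depth 1: 28 new terms (running total: 35)
Depth 2: 112 new terms (running total: 147)
Depth 3: 448 new terms (running total: 595)
Depth 4: 1792 new terms (running total: 2387)
Depth 5: 7168 new terms (running total: 9555)
Depth 6: 28672 new terms (running total: 38227)
Total distinct ground terms = 38227

38227


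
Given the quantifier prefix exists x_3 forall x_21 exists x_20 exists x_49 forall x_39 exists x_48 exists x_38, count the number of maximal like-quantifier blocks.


Alternations = 4.
Blocks = alternations + 1 = 5

5


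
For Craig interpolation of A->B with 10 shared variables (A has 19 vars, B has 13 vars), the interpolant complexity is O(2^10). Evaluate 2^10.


Shared atoms = 10
Craig interpolant size bound = 2^10
= 1024

1024


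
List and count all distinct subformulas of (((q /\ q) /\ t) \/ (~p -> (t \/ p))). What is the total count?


Formula: (((q /\ q) /\ t) \/ (~p -> (t \/ p)))
Subformulas found:
  1. q
  2. t
  3. p
  4. ~p
  5. (q /\ q)
  6. (t \/ p)
  7. ((q /\ q) /\ t)
  8. (~p -> (t \/ p))
  9. (((q /\ q) /\ t) \/ (~p -> (t \/ p)))
Total distinct subformulas = 9

9


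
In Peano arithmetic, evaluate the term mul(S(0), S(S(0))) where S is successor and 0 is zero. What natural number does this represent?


mul(S^1(0), S^2(0)):
S^1(0) = 1
S^2(0) = 2
1 * 2 = 2

2


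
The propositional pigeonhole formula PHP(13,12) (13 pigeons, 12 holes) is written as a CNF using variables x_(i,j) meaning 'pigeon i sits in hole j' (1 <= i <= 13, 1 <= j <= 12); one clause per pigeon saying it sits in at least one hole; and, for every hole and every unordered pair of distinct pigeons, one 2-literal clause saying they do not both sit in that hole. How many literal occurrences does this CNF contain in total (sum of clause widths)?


PHP(13,12): 13 pigeons, 12 holes, 13*12 = 156 variables.
- pigeon clauses: one per pigeon -> 13 clauses of width 12 -> 156 literals
- hole clauses: 12 holes * C(13,2) = 12 * 78 -> 936 clauses of width 2 -> 1872 literals
Total literal occurrences = 156 + 1872 = 2028

2028


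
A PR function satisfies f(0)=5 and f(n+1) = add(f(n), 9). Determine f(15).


f(0) = 5
f(1) = add(f(0), 9) = add(5, 9) = 14
f(2) = add(f(1), 9) = add(14, 9) = 23
f(3) = add(f(2), 9) = add(23, 9) = 32
f(4) = add(f(3), 9) = add(32, 9) = 41
f(5) = add(f(4), 9) = add(41, 9) = 50
f(6) = add(f(5), 9) = add(50, 9) = 59
f(7) = add(f(6), 9) = add(59, 9) = 68
f(8) = add(f(7), 9) = add(68, 9) = 77
f(9) = add(f(8), 9) = add(77, 9) = 86
f(10) = add(f(9), 9) = add(86, 9) = 95
f(11) = add(f(10), 9) = add(95, 9) = 104
f(12) = add(f(11), 9) = add(104, 9) = 113
f(13) = add(f(12), 9) = add(113, 9) = 122
f(14) = add(f(13), 9) = add(122, 9) = 131
f(15) = add(f(14), 9) = add(131, 9) = 140


140


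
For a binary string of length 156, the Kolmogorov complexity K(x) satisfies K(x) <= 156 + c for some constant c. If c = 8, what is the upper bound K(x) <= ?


K(x) <= |x| + c = 156 + 8 = 164

164


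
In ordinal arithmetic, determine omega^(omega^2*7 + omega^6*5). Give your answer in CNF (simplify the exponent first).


omega^(omega^2*7 + omega^6*5):
In ordinal addition a term is absorbed by a following term of strictly larger exponent: 2 < 6, so omega^2*7 + omega^6*5 = omega^6*5.
omega raised to a CNF ordinal is a single CNF term: Result = omega^(omega^6*5)

omega^(omega^6*5)


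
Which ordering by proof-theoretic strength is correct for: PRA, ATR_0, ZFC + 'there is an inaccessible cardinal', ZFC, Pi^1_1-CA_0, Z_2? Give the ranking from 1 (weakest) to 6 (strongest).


Ordering by consistency strength:
1. PRA
2. ATR_0
3. Pi^1_1-CA_0
4. Z_2
5. ZFC
6. ZFC + 'there is an inaccessible cardinal'


PRA=1, ATR_0=2, ZFC + 'there is an inaccessible cardinal'=6, ZFC=5, Pi^1_1-CA_0=3, Z_2=4


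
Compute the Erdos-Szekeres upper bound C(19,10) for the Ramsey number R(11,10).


R(11,10) <= C(11+10-2, 11-1) = C(19, 10)
C(19, 10) = 19! / (10! * 9!)
= 92378

92378


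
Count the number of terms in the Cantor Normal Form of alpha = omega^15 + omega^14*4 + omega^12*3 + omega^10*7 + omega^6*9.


CNF: omega^15 + omega^14*4 + omega^12*3 + omega^10*7 + omega^6*9
Count the summands separated by '+':
  term 1: omega^15
  term 2: omega^14*4
  term 3: omega^12*3
  term 4: omega^10*7
  term 5: omega^6*9
Total terms = 5

5


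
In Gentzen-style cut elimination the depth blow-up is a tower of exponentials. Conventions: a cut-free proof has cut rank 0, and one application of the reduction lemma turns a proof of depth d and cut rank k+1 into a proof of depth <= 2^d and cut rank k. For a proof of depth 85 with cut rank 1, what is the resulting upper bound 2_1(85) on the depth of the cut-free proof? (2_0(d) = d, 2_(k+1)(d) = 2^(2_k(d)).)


Each rank reduction sends depth d to at most 2^d; cut rank r needs r reductions.
2_0(85) = 85
2_1(85) = 2^85 = 38685626227668133590597632
Cut-free depth bound = 38685626227668133590597632

38685626227668133590597632


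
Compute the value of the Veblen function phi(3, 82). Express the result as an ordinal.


phi(3, 82):
phi(3, beta) = eta_beta (the beta-th eta number, fixed point of zeta).
phi(3, 82) = eta_82

eta_82


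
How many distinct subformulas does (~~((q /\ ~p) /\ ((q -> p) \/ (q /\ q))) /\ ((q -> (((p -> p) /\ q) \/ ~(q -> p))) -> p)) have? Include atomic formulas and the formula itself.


Formula: (~~((q /\ ~p) /\ ((q -> p) \/ (q /\ q))) /\ ((q -> (((p -> p) /\ q) \/ ~(q -> p))) -> p))
Subformulas found:
  1. q
  2. p
  3. ~p
  4. (q /\ q)
  5. (q -> p)
  6. (p -> p)
  7. ~(q -> p)
  8. (q /\ ~p)
  9. ((p -> p) /\ q)
  10. ((q -> p) \/ (q /\ q))
  11. (((p -> p) /\ q) \/ ~(q -> p))
  12. ((q /\ ~p) /\ ((q -> p) \/ (q /\ q)))
  13. (q -> (((p -> p) /\ q) \/ ~(q -> p)))
  14. ~((q /\ ~p) /\ ((q -> p) \/ (q /\ q)))
  15. ~~((q /\ ~p) /\ ((q -> p) \/ (q /\ q)))
  16. ((q -> (((p -> p) /\ q) \/ ~(q -> p))) -> p)
  17. (~~((q /\ ~p) /\ ((q -> p) \/ (q /\ q))) /\ ((q -> (((p -> p) /\ q) \/ ~(q -> p))) -> p))
Total distinct subformulas = 17

17


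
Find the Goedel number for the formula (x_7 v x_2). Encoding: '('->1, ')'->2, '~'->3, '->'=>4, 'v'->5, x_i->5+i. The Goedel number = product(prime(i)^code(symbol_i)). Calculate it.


Formula: (x_7 v x_2)
Symbol codes: [1, 12, 5, 7, 2]
Primes: [2, 3, 5, 7, 11]
p_1^1 = 2^1 = 2
p_2^12 = 3^12 = 531441
p_3^5 = 5^5 = 3125
p_4^7 = 7^7 = 823543
p_5^2 = 11^2 = 121
Product = 330983789818893750

330983789818893750


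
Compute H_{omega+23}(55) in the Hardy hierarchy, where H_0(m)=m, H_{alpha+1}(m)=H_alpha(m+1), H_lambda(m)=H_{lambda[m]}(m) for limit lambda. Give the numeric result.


H_{omega+23}(55):
Unwind the 23 successor steps: H_{omega+23}(55) = H_omega(55+23) = H_omega(78).
H_omega(m) = H_m(m) = m + m = 2m.
Result = 2 * 78 = 156

156


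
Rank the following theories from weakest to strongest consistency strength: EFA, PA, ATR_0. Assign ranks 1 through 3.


Ordering by consistency strength:
1. EFA
2. PA
3. ATR_0


EFA=1, PA=2, ATR_0=3


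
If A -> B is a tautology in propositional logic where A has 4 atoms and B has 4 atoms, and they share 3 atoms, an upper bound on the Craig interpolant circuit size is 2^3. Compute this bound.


Shared atoms = 3
Craig interpolant size bound = 2^3
= 8

8


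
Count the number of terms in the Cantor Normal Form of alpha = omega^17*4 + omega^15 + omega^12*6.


CNF: omega^17*4 + omega^15 + omega^12*6
Count the summands separated by '+':
  term 1: omega^17*4
  term 2: omega^15
  term 3: omega^12*6
Total terms = 3

3


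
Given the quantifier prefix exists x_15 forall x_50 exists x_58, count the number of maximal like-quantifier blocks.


Alternations = 2.
Blocks = alternations + 1 = 3

3


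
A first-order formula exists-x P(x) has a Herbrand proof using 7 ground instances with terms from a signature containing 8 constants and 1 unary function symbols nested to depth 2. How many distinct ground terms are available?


Herbrand terms by depth:
Depth 0: 8 constants
Depth 1: 8 new terms (running total: 16)
Depth 2: 8 new terms (running total: 24)
Total distinct ground terms = 24

24


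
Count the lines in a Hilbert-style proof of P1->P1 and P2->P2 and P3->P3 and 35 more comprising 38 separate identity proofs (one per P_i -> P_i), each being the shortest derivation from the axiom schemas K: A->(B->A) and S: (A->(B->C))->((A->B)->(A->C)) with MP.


The shortest proof of A->A from K and S in the Hilbert calculus has exactly 5 lines:
(1) K instance A->((A->A)->A), (2) S instance, (3) MP on 1,2, (4) K instance A->(A->A), (5) MP on 3,4.
For 38 independent identities: 38 * 5 = 190 lines total.

190


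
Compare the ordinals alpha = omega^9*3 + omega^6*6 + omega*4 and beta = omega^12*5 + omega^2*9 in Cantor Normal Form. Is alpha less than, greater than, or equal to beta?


Compare term by term from highest exponent:
alpha = omega^9*3 + omega^6*6 + omega*4
beta = omega^12*5 + omega^2*9
Term 1: alpha has omega^9*3, beta has omega^12*5
Term 2: alpha has omega^6*6, beta has omega^2*9
Term 3: alpha has omega^1*4, beta has omega^0*0
Result: alpha < beta

alpha < beta


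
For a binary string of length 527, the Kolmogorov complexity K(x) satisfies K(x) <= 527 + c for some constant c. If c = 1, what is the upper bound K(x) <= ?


K(x) <= |x| + c = 527 + 1 = 528

528


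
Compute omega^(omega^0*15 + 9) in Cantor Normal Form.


omega^(omega^0*15 + 9):
omega^0 = 1, so the exponent is 15 + 9 = 24 (finite ordinal addition).
Result = omega^24, already a single CNF term.

omega^24


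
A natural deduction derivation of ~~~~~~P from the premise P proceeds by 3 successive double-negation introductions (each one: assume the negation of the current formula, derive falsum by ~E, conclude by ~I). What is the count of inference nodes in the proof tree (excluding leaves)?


Each double-negation introduction (from C infer ~~C) uses 2 inference nodes: one ~E (C and ~C give falsum) and one ~I (discharge ~C).
3 double negations = 3 * 2 = 6 inference nodes.

6


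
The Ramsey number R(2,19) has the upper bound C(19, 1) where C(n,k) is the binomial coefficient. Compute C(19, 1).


R(2,19) <= C(2+19-2, 2-1) = C(19, 1)
C(19, 1) = 19! / (1! * 18!)
= 19

19


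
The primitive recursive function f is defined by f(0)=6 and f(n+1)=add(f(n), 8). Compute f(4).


f(0) = 6
f(1) = add(f(0), 8) = add(6, 8) = 14
f(2) = add(f(1), 8) = add(14, 8) = 22
f(3) = add(f(2), 8) = add(22, 8) = 30
f(4) = add(f(3), 8) = add(30, 8) = 38


38


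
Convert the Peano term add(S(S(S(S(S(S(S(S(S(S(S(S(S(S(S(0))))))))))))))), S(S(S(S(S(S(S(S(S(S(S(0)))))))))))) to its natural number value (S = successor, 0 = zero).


add(S^15(0), S^11(0)):
S^15(0) = 15
S^11(0) = 11
15 + 11 = 26

26


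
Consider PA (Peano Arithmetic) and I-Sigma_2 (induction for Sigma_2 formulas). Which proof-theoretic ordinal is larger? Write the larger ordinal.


Proof-theoretic ordinal of PA (Peano Arithmetic): epsilon_0
Proof-theoretic ordinal of I-Sigma_2 (induction for Sigma_2 formulas): omega^(omega^omega)
Comparing: omega^(omega^omega) < epsilon_0.
The larger ordinal is epsilon_0 (from PA (Peano Arithmetic)).

epsilon_0


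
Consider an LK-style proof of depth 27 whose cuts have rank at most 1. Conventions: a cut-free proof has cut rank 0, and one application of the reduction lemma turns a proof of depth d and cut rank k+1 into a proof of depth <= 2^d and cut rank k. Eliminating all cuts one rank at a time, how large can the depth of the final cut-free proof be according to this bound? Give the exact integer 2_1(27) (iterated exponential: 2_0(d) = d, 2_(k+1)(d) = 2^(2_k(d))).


Each rank reduction sends depth d to at most 2^d; cut rank r needs r reductions.
2_0(27) = 27
2_1(27) = 2^27 = 134217728
Cut-free depth bound = 134217728

134217728
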